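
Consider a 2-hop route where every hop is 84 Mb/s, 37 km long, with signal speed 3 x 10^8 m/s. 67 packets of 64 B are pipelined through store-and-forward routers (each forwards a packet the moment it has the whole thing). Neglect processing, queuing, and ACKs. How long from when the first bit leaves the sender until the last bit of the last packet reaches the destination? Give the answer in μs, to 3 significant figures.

661 μs

Per-hop transmission t_tx = L/R = 512/84000000 = 6.09524 μs.
Per-hop propagation t_prop = 37000/300000000 = 123.333 μs.
Pipeline fill: first packet needs 2·t_tx to clear all hops; remaining 66 packets each add one t_tx.
Total = (2+67-1)·t_tx + 2·t_prop = 68·6.09524 + 2·123.333 = 661 μs.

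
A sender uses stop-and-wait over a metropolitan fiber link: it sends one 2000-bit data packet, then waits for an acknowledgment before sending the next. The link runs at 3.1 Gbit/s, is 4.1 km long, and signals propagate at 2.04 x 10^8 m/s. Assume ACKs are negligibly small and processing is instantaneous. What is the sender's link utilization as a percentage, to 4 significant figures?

t_tx = L/R = 2000/3100000000 = 6.45161e-07 s.
t_prop = 4100/204000000 = 2.0098e-05 s; RTT = 4.01961e-05 s.
Cycle = t_tx + RTT = 4.08412e-05 s.
Utilization = t_tx / cycle = 6.45161e-07/4.08412e-05 = 1.580 %.

1.580 %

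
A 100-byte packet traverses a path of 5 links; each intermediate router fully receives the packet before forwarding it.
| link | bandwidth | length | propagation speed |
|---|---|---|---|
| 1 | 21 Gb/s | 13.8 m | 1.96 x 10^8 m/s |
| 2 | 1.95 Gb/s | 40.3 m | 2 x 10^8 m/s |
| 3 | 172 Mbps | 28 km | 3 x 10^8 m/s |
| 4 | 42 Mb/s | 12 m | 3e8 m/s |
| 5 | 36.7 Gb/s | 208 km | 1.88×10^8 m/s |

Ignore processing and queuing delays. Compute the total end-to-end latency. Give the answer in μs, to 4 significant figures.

1224 μs

L = 100 × 8 = 800 bits.
Transmission delays (L/R per hop): 0.0380952, 0.410256, 4.65116, 19.0476, 0.0217984 μs; sum = 24.1689 μs.
Propagation delays (d/s per hop): 0.0704082, 0.2015, 93.3333, 0.04, 1106.38 μs; sum = 1200.03 μs.
End-to-end = 1224 μs.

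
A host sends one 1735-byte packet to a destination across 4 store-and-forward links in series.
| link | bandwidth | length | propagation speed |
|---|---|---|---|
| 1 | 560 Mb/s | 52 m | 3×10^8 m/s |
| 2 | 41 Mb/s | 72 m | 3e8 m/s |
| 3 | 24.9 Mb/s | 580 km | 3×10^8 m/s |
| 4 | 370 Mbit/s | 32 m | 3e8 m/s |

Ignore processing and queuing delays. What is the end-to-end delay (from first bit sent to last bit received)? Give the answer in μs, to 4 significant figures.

L = 1735 × 8 = 13880 bits.
Transmission delays (L/R per hop): 24.7857, 338.537, 557.43, 37.5135 μs; sum = 958.266 μs.
Propagation delays (d/s per hop): 0.173333, 0.24, 1933.33, 0.106667 μs; sum = 1933.85 μs.
End-to-end = 2892 μs.

2892 μs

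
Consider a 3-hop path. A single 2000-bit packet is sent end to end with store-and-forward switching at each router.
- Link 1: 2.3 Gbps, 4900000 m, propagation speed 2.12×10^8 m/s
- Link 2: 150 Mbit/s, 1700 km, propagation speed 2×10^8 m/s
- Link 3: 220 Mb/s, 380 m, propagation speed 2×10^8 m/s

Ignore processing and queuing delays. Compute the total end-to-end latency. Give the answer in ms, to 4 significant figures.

Transmission delays (L/R per hop): 0.000869565, 0.0133333, 0.00909091 ms; sum = 0.0232938 ms.
Propagation delays (d/s per hop): 23.1132, 8.5, 0.0019 ms; sum = 31.6151 ms.
End-to-end = 31.64 ms.

31.64 ms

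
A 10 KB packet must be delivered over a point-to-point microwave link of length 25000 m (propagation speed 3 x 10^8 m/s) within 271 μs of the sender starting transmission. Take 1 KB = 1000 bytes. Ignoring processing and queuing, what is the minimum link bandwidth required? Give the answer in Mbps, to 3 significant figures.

L = 80000 bits.
Propagation delay = 25000 / 300000000 = 83.3333 μs.
Transmission budget = 271 − 83.3333 = 187.667 μs.
R ≥ L / t_tx = 80000 bits / 0.000187667 s = 426 Mbps.

426 Mbps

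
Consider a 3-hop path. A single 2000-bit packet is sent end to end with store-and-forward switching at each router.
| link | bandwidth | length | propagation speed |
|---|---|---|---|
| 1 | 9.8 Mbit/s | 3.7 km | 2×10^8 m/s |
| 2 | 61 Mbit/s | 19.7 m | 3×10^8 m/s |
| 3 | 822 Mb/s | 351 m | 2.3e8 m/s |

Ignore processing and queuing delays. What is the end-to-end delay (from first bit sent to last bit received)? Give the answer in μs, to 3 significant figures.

259 μs

Transmission delays (L/R per hop): 204.082, 32.7869, 2.43309 μs; sum = 239.302 μs.
Propagation delays (d/s per hop): 18.5, 0.0656667, 1.52609 μs; sum = 20.0918 μs.
End-to-end = 259 μs.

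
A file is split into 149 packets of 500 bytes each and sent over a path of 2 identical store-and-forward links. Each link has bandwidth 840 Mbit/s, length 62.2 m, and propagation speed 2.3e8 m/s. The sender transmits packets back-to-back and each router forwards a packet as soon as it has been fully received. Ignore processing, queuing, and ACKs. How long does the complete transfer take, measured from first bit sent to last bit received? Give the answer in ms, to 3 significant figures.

0.715 ms

Per-hop transmission t_tx = L/R = 4000/840000000 = 0.0047619 ms.
Per-hop propagation t_prop = 62.2/2.3e+08 = 0.000270435 ms.
Pipeline fill: first packet needs 2·t_tx to clear all hops; remaining 148 packets each add one t_tx.
Total = (2+149-1)·t_tx + 2·t_prop = 150·0.0047619 + 2·0.000270435 = 0.715 ms.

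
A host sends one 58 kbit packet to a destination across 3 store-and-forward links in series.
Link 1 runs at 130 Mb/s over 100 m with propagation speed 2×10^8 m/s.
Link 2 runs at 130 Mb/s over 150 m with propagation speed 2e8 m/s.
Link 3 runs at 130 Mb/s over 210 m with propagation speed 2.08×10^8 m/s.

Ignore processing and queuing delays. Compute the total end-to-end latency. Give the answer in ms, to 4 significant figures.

1.341 ms

L = 58000 bits.
Transmission delay per hop = L/R = 58000/130000000 = 0.446154 ms; 3 hops → 1.33846 ms.
Propagation delays (d/s per hop): 0.0005, 0.00075, 0.00100962 ms; sum = 0.00225962 ms.
End-to-end = 1.341 ms.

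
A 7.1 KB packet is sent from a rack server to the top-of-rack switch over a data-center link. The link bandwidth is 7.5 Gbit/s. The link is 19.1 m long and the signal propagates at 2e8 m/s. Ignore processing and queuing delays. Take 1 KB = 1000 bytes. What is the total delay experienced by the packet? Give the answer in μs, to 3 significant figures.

7.67 μs

L = 56800 bits.
Transmission delay = L/R = 56800 / 7500000000 = 7.57333 μs.
Propagation delay = d/s = 19.1 m / 200000000 m/s = 0.0955 μs.
Total = 7.67 μs.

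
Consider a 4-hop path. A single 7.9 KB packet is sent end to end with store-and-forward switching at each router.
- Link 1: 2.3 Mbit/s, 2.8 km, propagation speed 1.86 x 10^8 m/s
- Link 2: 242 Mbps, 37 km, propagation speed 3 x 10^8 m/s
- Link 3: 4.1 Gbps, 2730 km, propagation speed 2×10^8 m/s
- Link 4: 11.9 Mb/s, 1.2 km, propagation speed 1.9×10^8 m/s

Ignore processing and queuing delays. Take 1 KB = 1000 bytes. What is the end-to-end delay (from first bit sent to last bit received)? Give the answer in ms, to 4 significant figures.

46.86 ms

L = 63200 bits.
Transmission delays (L/R per hop): 27.4783, 0.261157, 0.0154146, 5.31092 ms; sum = 33.0658 ms.
Propagation delays (d/s per hop): 0.0150538, 0.123333, 13.65, 0.00631579 ms; sum = 13.7947 ms.
End-to-end = 46.86 ms.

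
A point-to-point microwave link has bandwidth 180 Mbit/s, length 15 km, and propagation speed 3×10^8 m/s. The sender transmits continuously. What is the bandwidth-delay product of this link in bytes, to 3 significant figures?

Propagation delay = 15000 / 300000000 = 5e-05 s.
BDP = R × t_prop = 180000000 × 5e-05 = 9000 bits.
In bytes: 9000/8 = 1130 bytes.

1130 bytes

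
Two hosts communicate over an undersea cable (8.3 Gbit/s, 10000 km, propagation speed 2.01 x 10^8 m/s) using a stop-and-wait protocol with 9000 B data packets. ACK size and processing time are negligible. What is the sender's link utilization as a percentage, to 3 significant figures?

t_tx = L/R = 72000/8.3e+09 = 8.6747e-06 s.
t_prop = 10000000/2.01e+08 = 0.0497512 s; RTT = 0.0995025 s.
Cycle = t_tx + RTT = 0.0995112 s.
Utilization = t_tx / cycle = 8.6747e-06/0.0995112 = 0.00872 %.

0.00872 %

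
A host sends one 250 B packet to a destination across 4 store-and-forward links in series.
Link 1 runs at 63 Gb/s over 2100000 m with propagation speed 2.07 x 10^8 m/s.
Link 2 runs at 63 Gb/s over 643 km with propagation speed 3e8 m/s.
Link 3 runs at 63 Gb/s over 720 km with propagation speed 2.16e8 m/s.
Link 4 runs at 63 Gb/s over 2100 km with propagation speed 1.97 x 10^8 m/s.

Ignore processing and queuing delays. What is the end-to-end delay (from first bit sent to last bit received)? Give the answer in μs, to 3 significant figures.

26300 μs

L = 250 × 8 = 2000 bits.
Transmission delay per hop = L/R = 2000/63000000000 = 0.031746 μs; 4 hops → 0.126984 μs.
Propagation delays (d/s per hop): 10144.9, 2143.33, 3333.33, 10659.9 μs; sum = 26281.5 μs.
End-to-end = 26300 μs.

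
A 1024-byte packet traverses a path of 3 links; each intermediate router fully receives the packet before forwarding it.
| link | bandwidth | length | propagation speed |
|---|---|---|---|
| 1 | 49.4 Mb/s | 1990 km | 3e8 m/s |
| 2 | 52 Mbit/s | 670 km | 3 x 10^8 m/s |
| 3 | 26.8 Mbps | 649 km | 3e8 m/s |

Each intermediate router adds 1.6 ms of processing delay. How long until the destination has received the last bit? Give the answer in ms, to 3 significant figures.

L = 1024 × 8 = 8192 bits.
Transmission delays (L/R per hop): 0.16583, 0.157538, 0.305672 ms; sum = 0.62904 ms.
Propagation delays (d/s per hop): 6.63333, 2.23333, 2.16333 ms; sum = 11.03 ms.
Processing at 2 router(s): 2 × 1.6 ms = 3.2 ms.
End-to-end = 14.9 ms.

14.9 ms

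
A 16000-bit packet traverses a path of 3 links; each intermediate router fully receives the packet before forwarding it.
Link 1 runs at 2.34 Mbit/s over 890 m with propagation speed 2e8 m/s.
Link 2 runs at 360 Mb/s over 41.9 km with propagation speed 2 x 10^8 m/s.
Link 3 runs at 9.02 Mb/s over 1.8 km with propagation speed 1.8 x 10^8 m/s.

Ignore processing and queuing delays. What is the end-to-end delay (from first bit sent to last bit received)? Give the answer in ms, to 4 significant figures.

8.880 ms

Transmission delays (L/R per hop): 6.83761, 0.0444444, 1.77384 ms; sum = 8.65589 ms.
Propagation delays (d/s per hop): 0.00445, 0.2095, 0.01 ms; sum = 0.22395 ms.
End-to-end = 8.880 ms.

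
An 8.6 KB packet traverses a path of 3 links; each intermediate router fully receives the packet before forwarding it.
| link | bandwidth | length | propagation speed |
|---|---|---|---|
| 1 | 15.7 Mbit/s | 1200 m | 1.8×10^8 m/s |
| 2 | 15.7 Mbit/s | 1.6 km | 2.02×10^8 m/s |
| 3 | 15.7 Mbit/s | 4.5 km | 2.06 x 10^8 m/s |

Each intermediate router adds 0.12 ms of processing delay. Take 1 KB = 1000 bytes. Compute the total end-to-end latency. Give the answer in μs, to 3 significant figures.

L = 68800 bits.
Transmission delay per hop = L/R = 68800/15700000 = 4382.17 μs; 3 hops → 13146.5 μs.
Propagation delays (d/s per hop): 6.66667, 7.92079, 21.8447 μs; sum = 36.4321 μs.
Processing at 2 router(s): 2 × 0.12 ms = 240 μs.
End-to-end = 13400 μs.

13400 μs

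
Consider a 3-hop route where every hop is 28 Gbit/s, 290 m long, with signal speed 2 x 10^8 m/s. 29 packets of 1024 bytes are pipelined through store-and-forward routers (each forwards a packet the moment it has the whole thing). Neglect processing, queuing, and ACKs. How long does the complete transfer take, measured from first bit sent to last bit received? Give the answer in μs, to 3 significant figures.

13.4 μs

Per-hop transmission t_tx = L/R = 8192/28000000000 = 0.292571 μs.
Per-hop propagation t_prop = 290/200000000 = 1.45 μs.
Pipeline fill: first packet needs 3·t_tx to clear all hops; remaining 28 packets each add one t_tx.
Total = (3+29-1)·t_tx + 3·t_prop = 31·0.292571 + 3·1.45 = 13.4 μs.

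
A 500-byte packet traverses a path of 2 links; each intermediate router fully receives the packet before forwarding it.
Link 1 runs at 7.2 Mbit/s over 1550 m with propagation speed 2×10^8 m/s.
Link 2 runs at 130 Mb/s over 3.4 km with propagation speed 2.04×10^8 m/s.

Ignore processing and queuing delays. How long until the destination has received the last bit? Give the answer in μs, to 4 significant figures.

L = 500 × 8 = 4000 bits.
Transmission delays (L/R per hop): 555.556, 30.7692 μs; sum = 586.325 μs.
Propagation delays (d/s per hop): 7.75, 16.6667 μs; sum = 24.4167 μs.
End-to-end = 610.7 μs.

610.7 μs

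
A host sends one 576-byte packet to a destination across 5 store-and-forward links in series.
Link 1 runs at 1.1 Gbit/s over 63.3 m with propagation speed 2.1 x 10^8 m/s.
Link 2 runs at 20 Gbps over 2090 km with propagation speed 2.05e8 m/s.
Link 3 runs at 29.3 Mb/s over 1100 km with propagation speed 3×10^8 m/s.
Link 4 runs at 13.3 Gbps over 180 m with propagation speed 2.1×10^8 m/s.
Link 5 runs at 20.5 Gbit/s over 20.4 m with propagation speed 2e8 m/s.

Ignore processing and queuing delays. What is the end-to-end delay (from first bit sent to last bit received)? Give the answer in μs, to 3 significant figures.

L = 576 × 8 = 4608 bits.
Transmission delays (L/R per hop): 4.18909, 0.2304, 157.27, 0.346466, 0.22478 μs; sum = 162.26 μs.
Propagation delays (d/s per hop): 0.301429, 10195.1, 3666.67, 0.857143, 0.102 μs; sum = 13863 μs.
End-to-end = 14000 μs.

14000 μs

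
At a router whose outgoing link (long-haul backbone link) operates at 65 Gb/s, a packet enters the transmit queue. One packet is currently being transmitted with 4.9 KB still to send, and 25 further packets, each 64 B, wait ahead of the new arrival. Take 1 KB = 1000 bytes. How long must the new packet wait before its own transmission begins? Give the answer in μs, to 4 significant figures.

Each queued packet: L/R = 512/65000000000 = 0.00787692 μs.
25 queued → 0.196923 μs.
Plus remaining 39200 bits of current packet: 0.603077 μs.
Queuing delay = 0.8000 μs.

0.8000 μs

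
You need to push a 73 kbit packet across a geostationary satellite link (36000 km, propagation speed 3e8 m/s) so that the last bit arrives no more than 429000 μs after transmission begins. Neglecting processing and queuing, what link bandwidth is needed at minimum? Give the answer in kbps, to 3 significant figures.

236 kbps

Propagation delay = 36000000 / 300000000 = 120000 μs.
Transmission budget = 429000 − 120000 = 309000 μs.
R ≥ L / t_tx = 73000 bits / 0.309 s = 236 kbps.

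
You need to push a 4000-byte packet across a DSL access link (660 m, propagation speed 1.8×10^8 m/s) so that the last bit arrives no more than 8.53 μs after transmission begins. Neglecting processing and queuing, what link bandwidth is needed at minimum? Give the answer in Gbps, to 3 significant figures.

L = 32000 bits.
Propagation delay = 660 / 180000000 = 3.66667 μs.
Transmission budget = 8.53 − 3.66667 = 4.86333 μs.
R ≥ L / t_tx = 32000 bits / 4.86333e-06 s = 6.58 Gbps.

6.58 Gbps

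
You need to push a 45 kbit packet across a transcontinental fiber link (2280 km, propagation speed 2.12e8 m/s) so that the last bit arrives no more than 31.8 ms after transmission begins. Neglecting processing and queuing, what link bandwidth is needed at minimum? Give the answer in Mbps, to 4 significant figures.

2.138 Mbps

Propagation delay = 2280000 / 212000000 = 10.7547 ms.
Transmission budget = 31.8 − 10.7547 = 21.0453 ms.
R ≥ L / t_tx = 45000 bits / 0.0210453 s = 2.138 Mbps.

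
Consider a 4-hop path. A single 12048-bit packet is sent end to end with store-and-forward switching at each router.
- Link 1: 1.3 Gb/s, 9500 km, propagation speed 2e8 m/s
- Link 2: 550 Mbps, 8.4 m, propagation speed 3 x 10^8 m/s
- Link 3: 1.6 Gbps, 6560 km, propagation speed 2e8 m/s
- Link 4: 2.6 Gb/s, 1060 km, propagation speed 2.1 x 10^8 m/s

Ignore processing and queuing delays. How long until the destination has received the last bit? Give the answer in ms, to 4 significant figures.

85.39 ms

Transmission delays (L/R per hop): 0.00926769, 0.0219055, 0.00753, 0.00463385 ms; sum = 0.043337 ms.
Propagation delays (d/s per hop): 47.5, 2.8e-05, 32.8, 5.04762 ms; sum = 85.3476 ms.
End-to-end = 85.39 ms.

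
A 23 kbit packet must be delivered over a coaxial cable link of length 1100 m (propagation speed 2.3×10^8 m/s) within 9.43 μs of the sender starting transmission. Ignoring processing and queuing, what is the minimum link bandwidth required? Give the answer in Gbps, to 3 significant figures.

4.95 Gbps

Propagation delay = 1100 / 2.3e+08 = 4.78261 μs.
Transmission budget = 9.43 − 4.78261 = 4.64739 μs.
R ≥ L / t_tx = 23000 bits / 4.64739e-06 s = 4.95 Gbps.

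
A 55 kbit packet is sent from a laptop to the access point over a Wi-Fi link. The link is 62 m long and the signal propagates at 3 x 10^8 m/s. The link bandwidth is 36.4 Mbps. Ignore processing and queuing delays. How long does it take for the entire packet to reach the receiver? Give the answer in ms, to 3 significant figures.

L = 55000 bits.
Transmission delay = L/R = 55000 / 36400000 = 1.51099 ms.
Propagation delay = d/s = 62 m / 300000000 m/s = 0.000206667 ms.
Total = 1.51 ms.

1.51 ms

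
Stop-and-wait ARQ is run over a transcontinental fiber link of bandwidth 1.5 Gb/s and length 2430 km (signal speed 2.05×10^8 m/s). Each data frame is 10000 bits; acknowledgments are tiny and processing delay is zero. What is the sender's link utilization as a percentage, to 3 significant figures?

t_tx = L/R = 10000/1500000000 = 6.66667e-06 s.
t_prop = 2430000/2.05e+08 = 0.0118537 s; RTT = 0.0237073 s.
Cycle = t_tx + RTT = 0.023714 s.
Utilization = t_tx / cycle = 6.66667e-06/0.023714 = 0.0281 %.

0.0281 %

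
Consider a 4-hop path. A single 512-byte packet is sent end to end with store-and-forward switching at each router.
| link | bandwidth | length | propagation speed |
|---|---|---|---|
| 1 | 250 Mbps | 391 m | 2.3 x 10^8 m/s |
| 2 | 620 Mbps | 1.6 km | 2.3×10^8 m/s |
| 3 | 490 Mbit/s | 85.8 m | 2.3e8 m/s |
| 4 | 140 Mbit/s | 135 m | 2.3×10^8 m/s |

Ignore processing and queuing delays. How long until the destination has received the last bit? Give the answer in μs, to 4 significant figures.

70.22 μs

L = 512 × 8 = 4096 bits.
Transmission delays (L/R per hop): 16.384, 6.60645, 8.35918, 29.2571 μs; sum = 60.6068 μs.
Propagation delays (d/s per hop): 1.7, 6.95652, 0.373043, 0.586957 μs; sum = 9.61652 μs.
End-to-end = 70.22 μs.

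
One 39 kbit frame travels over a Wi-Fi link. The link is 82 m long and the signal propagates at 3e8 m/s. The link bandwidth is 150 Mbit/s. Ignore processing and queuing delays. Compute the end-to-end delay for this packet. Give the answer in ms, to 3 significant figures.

0.260 ms

L = 39000 bits.
Transmission delay = L/R = 39000 / 150000000 = 0.26 ms.
Propagation delay = d/s = 82 m / 300000000 m/s = 0.000273333 ms.
Total = 0.260 ms.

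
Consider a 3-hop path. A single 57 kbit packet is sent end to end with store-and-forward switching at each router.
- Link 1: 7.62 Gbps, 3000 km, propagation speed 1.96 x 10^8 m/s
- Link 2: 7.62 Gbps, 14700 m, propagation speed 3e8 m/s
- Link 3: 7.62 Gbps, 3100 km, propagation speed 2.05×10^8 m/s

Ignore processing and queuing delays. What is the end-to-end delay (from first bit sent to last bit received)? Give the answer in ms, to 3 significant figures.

L = 57000 bits.
Transmission delay per hop = L/R = 57000/7620000000 = 0.00748031 ms; 3 hops → 0.0224409 ms.
Propagation delays (d/s per hop): 15.3061, 0.049, 15.122 ms; sum = 30.4771 ms.
End-to-end = 30.5 ms.

30.5 ms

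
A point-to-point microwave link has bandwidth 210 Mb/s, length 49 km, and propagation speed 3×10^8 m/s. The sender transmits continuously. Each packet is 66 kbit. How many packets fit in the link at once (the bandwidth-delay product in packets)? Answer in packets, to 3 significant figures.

Propagation delay = 49000 / 300000000 = 0.000163333 s.
BDP = R × t_prop = 210000000 × 0.000163333 = 34300 bits.
In packets of 66000 bits: 0.520 packets.

0.520 packets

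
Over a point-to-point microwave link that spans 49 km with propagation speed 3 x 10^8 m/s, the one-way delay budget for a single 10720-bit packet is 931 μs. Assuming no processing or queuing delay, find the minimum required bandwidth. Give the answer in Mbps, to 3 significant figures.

14.0 Mbps

Propagation delay = 49000 / 300000000 = 163.333 μs.
Transmission budget = 931 − 163.333 = 767.667 μs.
R ≥ L / t_tx = 10720 bits / 0.000767667 s = 14.0 Mbps.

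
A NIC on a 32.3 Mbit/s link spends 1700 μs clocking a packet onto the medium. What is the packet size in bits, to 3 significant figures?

54900 bits

L = R × t_tx = 3.23e+07 b/s × 0.0017 s = 54910 bits.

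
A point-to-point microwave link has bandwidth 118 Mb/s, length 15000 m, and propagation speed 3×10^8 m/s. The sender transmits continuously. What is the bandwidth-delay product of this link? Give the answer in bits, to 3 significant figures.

5900 bits

Propagation delay = 15000 / 300000000 = 5e-05 s.
BDP = R × t_prop = 118000000 × 5e-05 = 5900 bits.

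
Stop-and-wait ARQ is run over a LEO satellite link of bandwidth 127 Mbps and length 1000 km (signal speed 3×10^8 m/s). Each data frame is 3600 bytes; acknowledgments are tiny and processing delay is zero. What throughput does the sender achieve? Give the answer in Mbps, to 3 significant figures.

4.18 Mbps

t_tx = L/R = 28800/127000000 = 0.000226772 s.
t_prop = 1000000/300000000 = 0.00333333 s; RTT = 0.00666667 s.
Cycle = t_tx + RTT = 0.00689344 s.
Throughput = L / cycle = 28800 / 0.00689344 = 4.18 Mbps.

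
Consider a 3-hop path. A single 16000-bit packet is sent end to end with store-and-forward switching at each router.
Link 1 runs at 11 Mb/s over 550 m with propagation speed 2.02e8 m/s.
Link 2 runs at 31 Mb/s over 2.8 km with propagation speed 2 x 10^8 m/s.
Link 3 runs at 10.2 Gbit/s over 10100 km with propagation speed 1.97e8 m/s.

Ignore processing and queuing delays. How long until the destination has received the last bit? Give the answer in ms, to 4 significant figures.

Transmission delays (L/R per hop): 1.45455, 0.516129, 0.00156863 ms; sum = 1.97224 ms.
Propagation delays (d/s per hop): 0.00272277, 0.014, 51.269 ms; sum = 51.2858 ms.
End-to-end = 53.26 ms.

53.26 ms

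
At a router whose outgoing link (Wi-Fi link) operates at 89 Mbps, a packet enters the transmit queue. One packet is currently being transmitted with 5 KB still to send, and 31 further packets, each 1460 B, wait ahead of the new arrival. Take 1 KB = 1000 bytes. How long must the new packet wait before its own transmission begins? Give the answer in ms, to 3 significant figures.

Each queued packet: L/R = 11680/89000000 = 0.131236 ms.
31 queued → 4.06831 ms.
Plus remaining 40000 bits of current packet: 0.449438 ms.
Queuing delay = 4.52 ms.

4.52 ms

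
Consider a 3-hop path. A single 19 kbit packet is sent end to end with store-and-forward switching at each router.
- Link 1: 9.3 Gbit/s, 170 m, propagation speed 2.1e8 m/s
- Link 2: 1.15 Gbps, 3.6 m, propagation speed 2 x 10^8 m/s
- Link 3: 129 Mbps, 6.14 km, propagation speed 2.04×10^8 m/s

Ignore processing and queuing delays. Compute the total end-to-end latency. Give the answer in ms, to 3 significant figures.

L = 19000 bits.
Transmission delays (L/R per hop): 0.00204301, 0.0165217, 0.147287 ms; sum = 0.165852 ms.
Propagation delays (d/s per hop): 0.000809524, 1.8e-05, 0.030098 ms; sum = 0.0309256 ms.
End-to-end = 0.197 ms.

0.197 ms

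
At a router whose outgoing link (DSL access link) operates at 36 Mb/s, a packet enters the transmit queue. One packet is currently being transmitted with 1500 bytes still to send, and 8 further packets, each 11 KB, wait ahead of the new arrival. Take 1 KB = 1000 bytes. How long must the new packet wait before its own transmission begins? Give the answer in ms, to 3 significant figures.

Each queued packet: L/R = 88000/36000000 = 2.44444 ms.
8 queued → 19.5556 ms.
Plus remaining 12000 bits of current packet: 0.333333 ms.
Queuing delay = 19.9 ms.

19.9 ms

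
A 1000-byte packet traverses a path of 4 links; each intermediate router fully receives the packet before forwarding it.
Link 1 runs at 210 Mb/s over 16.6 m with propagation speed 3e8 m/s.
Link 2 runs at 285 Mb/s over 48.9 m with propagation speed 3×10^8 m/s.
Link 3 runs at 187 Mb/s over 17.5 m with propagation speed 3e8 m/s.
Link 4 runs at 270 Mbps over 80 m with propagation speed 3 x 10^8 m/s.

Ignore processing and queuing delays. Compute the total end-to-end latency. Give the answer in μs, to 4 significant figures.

139.1 μs

L = 1000 × 8 = 8000 bits.
Transmission delays (L/R per hop): 38.0952, 28.0702, 42.7807, 29.6296 μs; sum = 138.576 μs.
Propagation delays (d/s per hop): 0.0553333, 0.163, 0.0583333, 0.266667 μs; sum = 0.543333 μs.
End-to-end = 139.1 μs.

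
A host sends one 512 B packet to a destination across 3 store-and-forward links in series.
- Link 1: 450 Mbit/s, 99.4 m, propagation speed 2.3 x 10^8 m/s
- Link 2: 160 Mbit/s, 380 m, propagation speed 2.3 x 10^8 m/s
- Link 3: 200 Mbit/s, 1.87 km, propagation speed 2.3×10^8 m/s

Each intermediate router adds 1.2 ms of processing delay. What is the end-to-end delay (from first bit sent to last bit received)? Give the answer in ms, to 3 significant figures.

L = 512 × 8 = 4096 bits.
Transmission delays (L/R per hop): 0.00910222, 0.0256, 0.02048 ms; sum = 0.0551822 ms.
Propagation delays (d/s per hop): 0.000432174, 0.00165217, 0.00813043 ms; sum = 0.0102148 ms.
Processing at 2 router(s): 2 × 1.2 ms = 2.4 ms.
End-to-end = 2.47 ms.

2.47 ms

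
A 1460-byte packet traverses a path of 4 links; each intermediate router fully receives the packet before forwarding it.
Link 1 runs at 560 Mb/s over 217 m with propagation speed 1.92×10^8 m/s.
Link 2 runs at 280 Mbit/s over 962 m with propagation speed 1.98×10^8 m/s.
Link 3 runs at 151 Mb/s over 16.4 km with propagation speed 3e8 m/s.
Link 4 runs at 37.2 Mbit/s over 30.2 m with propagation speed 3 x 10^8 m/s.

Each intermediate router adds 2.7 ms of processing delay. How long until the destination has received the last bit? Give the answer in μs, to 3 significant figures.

L = 1460 × 8 = 11680 bits.
Transmission delays (L/R per hop): 20.8571, 41.7143, 77.351, 313.978 μs; sum = 453.901 μs.
Propagation delays (d/s per hop): 1.13021, 4.85859, 54.6667, 0.100667 μs; sum = 60.7561 μs.
Processing at 3 router(s): 3 × 2.7 ms = 8100 μs.
End-to-end = 8610 μs.

8610 μs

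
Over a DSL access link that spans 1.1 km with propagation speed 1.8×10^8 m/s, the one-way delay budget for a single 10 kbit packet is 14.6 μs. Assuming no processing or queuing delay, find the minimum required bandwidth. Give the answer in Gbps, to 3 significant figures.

1.18 Gbps

Propagation delay = 1100 / 180000000 = 6.11111 μs.
Transmission budget = 14.6 − 6.11111 = 8.48889 μs.
R ≥ L / t_tx = 10000 bits / 8.48889e-06 s = 1.18 Gbps.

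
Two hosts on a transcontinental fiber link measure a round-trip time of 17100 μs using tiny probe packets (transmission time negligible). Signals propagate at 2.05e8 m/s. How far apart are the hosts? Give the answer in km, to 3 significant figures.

One-way propagation = RTT/2 = 8550 μs.
d = s × t = 2.05e+08 × 0.00855 = 1750 km.

1750 km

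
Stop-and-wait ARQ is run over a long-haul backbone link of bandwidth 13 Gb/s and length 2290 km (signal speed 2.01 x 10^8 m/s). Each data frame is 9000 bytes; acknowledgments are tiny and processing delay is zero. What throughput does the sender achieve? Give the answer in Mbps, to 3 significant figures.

t_tx = L/R = 72000/13000000000 = 5.53846e-06 s.
t_prop = 2290000/2.01e+08 = 0.011393 s; RTT = 0.0227861 s.
Cycle = t_tx + RTT = 0.0227916 s.
Throughput = L / cycle = 72000 / 0.0227916 = 3.16 Mbps.

3.16 Mbps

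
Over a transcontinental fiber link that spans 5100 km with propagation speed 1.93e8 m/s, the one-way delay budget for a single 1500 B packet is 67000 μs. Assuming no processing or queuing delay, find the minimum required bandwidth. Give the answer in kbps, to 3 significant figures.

L = 12000 bits.
Propagation delay = 5100000 / 193000000 = 26424.9 μs.
Transmission budget = 67000 − 26424.9 = 40575.1 μs.
R ≥ L / t_tx = 12000 bits / 0.0405751 s = 296 kbps.

296 kbps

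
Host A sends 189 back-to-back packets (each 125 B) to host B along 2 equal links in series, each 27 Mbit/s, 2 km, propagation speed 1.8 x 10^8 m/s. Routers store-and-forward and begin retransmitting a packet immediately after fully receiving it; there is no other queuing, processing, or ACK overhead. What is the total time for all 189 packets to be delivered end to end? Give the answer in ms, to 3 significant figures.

7.06 ms

Per-hop transmission t_tx = L/R = 1000/27000000 = 0.037037 ms.
Per-hop propagation t_prop = 2000/180000000 = 0.0111111 ms.
Pipeline fill: first packet needs 2·t_tx to clear all hops; remaining 188 packets each add one t_tx.
Total = (2+189-1)·t_tx + 2·t_prop = 190·0.037037 + 2·0.0111111 = 7.06 ms.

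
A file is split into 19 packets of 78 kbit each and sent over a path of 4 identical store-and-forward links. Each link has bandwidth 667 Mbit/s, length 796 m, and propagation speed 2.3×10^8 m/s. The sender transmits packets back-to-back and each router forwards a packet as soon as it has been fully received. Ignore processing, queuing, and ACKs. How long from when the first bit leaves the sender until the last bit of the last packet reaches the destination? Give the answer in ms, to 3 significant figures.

2.59 ms

Per-hop transmission t_tx = L/R = 78000/667000000 = 0.116942 ms.
Per-hop propagation t_prop = 796/2.3e+08 = 0.00346087 ms.
Pipeline fill: first packet needs 4·t_tx to clear all hops; remaining 18 packets each add one t_tx.
Total = (4+19-1)·t_tx + 4·t_prop = 22·0.116942 + 4·0.00346087 = 2.59 ms.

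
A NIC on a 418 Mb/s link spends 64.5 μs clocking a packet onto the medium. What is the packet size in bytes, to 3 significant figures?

3370 bytes

L = R × t_tx = 418000000 b/s × 6.45e-05 s = 26961 bits.
In bytes: 26961 / 8 = 3370 bytes.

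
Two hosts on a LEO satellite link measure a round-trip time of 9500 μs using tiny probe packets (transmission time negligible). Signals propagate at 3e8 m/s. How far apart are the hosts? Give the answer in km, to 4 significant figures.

One-way propagation = RTT/2 = 4750 μs.
d = s × t = 300000000 × 0.00475 = 1425 km.

1425 km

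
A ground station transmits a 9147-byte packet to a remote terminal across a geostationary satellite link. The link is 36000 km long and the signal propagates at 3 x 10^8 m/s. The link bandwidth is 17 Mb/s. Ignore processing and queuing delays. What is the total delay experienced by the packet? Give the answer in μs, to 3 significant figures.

124000 μs

L = 9147 × 8 = 73176 bits.
Transmission delay = L/R = 73176 / 17000000 = 4304.47 μs.
Propagation delay = d/s = 36000000 m / 300000000 m/s = 120000 μs.
Total = 124000 μs.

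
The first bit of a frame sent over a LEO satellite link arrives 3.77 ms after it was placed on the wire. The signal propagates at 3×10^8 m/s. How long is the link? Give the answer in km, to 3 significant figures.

1130 km

d = s × t_prop = 300000000 × 0.00377 = 1130 km.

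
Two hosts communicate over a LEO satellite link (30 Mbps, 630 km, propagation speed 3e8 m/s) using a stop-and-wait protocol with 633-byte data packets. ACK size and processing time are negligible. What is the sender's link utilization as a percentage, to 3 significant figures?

3.86 %

t_tx = L/R = 5064/30000000 = 0.0001688 s.
t_prop = 630000/300000000 = 0.0021 s; RTT = 0.0042 s.
Cycle = t_tx + RTT = 0.0043688 s.
Utilization = t_tx / cycle = 0.0001688/0.0043688 = 3.86 %.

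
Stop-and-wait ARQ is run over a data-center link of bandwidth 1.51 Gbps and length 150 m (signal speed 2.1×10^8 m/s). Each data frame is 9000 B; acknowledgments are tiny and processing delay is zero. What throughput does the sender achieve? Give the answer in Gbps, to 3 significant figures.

t_tx = L/R = 72000/1510000000 = 4.76821e-05 s.
t_prop = 150/210000000 = 7.14286e-07 s; RTT = 1.42857e-06 s.
Cycle = t_tx + RTT = 4.91107e-05 s.
Throughput = L / cycle = 72000 / 4.91107e-05 = 1.47 Gbps.

1.47 Gbps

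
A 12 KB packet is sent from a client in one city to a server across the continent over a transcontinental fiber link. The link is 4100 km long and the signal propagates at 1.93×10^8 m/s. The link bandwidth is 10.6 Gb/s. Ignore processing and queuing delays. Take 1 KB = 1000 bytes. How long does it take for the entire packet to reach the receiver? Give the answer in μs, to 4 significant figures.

L = 96000 bits.
Transmission delay = L/R = 96000 / 10600000000 = 9.0566 μs.
Propagation delay = d/s = 4100000 m / 193000000 m/s = 21243.5 μs.
Total = 21250 μs.

21250 μs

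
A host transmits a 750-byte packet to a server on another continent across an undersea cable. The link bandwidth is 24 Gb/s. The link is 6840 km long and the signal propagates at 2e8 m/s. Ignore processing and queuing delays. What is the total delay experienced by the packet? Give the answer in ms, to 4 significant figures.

34.20 ms

L = 750 × 8 = 6000 bits.
Transmission delay = L/R = 6000 / 24000000000 = 0.00025 ms.
Propagation delay = d/s = 6840000 m / 200000000 m/s = 34.2 ms.
Total = 34.20 ms.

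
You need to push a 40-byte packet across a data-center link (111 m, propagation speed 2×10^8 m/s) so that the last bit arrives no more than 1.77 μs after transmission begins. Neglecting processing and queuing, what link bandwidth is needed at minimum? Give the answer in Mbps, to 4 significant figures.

L = 320 bits.
Propagation delay = 111 / 200000000 = 0.555 μs.
Transmission budget = 1.77 − 0.555 = 1.215 μs.
R ≥ L / t_tx = 320 bits / 1.215e-06 s = 263.4 Mbps.

263.4 Mbps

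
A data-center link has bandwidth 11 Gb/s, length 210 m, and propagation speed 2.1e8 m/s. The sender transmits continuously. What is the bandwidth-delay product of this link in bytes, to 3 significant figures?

1380 bytes

Propagation delay = 210 / 210000000 = 1e-06 s.
BDP = R × t_prop = 11000000000 × 1e-06 = 11000 bits.
In bytes: 11000/8 = 1380 bytes.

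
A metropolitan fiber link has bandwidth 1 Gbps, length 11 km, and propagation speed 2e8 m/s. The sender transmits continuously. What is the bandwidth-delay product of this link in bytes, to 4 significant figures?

Propagation delay = 11000 / 200000000 = 5.5e-05 s.
BDP = R × t_prop = 1000000000 × 5.5e-05 = 55000 bits.
In bytes: 55000/8 = 6875 bytes.

6875 bytes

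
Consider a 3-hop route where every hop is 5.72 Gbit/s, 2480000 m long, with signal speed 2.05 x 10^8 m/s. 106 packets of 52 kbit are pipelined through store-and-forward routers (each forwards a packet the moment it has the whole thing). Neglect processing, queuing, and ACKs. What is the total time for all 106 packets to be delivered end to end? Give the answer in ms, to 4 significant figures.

Per-hop transmission t_tx = L/R = 52000/5720000000 = 0.00909091 ms.
Per-hop propagation t_prop = 2480000/2.05e+08 = 12.0976 ms.
Pipeline fill: first packet needs 3·t_tx to clear all hops; remaining 105 packets each add one t_tx.
Total = (3+106-1)·t_tx + 3·t_prop = 108·0.00909091 + 3·12.0976 = 37.27 ms.

37.27 ms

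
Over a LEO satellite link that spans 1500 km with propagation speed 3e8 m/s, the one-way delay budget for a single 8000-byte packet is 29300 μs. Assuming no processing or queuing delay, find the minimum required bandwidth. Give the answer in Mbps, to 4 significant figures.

L = 64000 bits.
Propagation delay = 1500000 / 300000000 = 5000 μs.
Transmission budget = 29300 − 5000 = 24300 μs.
R ≥ L / t_tx = 64000 bits / 0.0243 s = 2.634 Mbps.

2.634 Mbps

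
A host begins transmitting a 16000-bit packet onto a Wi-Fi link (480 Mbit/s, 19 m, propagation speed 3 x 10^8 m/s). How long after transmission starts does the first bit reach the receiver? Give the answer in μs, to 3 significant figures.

0.0633 μs

First bit experiences only propagation delay: d/s = 19/300000000 = 0.0633 μs.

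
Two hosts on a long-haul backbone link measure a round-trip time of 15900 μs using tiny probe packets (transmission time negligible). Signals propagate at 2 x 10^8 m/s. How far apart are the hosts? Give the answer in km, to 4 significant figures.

One-way propagation = RTT/2 = 7950 μs.
d = s × t = 200000000 × 0.00795 = 1590 km.

1590 km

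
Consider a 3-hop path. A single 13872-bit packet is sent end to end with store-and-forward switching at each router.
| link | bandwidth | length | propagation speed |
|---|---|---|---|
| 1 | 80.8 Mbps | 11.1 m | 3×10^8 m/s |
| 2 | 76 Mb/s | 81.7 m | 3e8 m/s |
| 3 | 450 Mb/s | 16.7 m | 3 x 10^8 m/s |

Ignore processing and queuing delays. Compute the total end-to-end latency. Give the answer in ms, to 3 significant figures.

0.385 ms

Transmission delays (L/R per hop): 0.171683, 0.182526, 0.0308267 ms; sum = 0.385036 ms.
Propagation delays (d/s per hop): 3.7e-05, 0.000272333, 5.56667e-05 ms; sum = 0.000365 ms.
End-to-end = 0.385 ms.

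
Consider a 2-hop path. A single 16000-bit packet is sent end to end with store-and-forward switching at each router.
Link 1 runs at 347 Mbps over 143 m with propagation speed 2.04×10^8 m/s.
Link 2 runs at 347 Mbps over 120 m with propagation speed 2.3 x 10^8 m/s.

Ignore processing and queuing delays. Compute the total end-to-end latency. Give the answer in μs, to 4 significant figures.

Transmission delay per hop = L/R = 16000/347000000 = 46.1095 μs; 2 hops → 92.219 μs.
Propagation delays (d/s per hop): 0.70098, 0.521739 μs; sum = 1.22272 μs.
End-to-end = 93.44 μs.

93.44 μs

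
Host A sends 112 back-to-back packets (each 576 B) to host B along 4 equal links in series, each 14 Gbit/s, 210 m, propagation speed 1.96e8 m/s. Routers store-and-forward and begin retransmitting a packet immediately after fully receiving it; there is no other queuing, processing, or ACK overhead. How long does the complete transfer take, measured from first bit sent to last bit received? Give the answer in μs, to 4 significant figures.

Per-hop transmission t_tx = L/R = 4608/14000000000 = 0.329143 μs.
Per-hop propagation t_prop = 210/196000000 = 1.07143 μs.
Pipeline fill: first packet needs 4·t_tx to clear all hops; remaining 111 packets each add one t_tx.
Total = (4+112-1)·t_tx + 4·t_prop = 115·0.329143 + 4·1.07143 = 42.14 μs.

42.14 μs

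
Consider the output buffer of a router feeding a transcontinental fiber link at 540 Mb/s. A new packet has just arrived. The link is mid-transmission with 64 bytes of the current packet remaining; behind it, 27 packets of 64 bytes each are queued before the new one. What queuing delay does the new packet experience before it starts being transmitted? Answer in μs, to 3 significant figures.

Each queued packet: L/R = 512/540000000 = 0.948148 μs.
27 queued → 25.6 μs.
Plus remaining 512 bits of current packet: 0.948148 μs.
Queuing delay = 26.5 μs.

26.5 μs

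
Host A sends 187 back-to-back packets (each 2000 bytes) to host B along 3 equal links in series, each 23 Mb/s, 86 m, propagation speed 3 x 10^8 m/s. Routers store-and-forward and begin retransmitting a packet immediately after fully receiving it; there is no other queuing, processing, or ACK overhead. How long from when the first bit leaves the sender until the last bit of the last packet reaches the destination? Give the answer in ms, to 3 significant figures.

131 ms

Per-hop transmission t_tx = L/R = 16000/23000000 = 0.695652 ms.
Per-hop propagation t_prop = 86/300000000 = 0.000286667 ms.
Pipeline fill: first packet needs 3·t_tx to clear all hops; remaining 186 packets each add one t_tx.
Total = (3+187-1)·t_tx + 3·t_prop = 189·0.695652 + 3·0.000286667 = 131 ms.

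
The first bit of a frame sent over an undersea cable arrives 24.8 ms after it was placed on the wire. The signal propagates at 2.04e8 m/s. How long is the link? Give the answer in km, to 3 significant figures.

5060 km

d = s × t_prop = 204000000 × 0.0248 = 5060 km.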